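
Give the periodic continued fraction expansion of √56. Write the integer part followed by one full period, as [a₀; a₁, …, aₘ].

a₀ = ⌊√56⌋ = 7.
With m₀=0, d₀=1 and mₖ₊₁ = dₖaₖ − mₖ, dₖ₊₁ = (n − mₖ₊₁²)/dₖ, aₖ₊₁ = ⌊(a₀+mₖ₊₁)/dₖ₊₁⌋:
  k=1: m=7, d=7, a=2
  k=2: m=7, d=1, a=14
d=1 and a=2a₀=14 at k=2, so the next step gives (m, d) = (7, 7) again — its k=1 value — and the period has length 2.

[7; 2, 14]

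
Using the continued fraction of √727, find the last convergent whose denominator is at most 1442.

38557/1430

√727 = [26; 1, 25, 1, 52, …] (period length 4).
Convergents:
  p_0/q_0 = 26/1
  p_1/q_1 = 27/1
  p_2/q_2 = 701/26
  p_3/q_3 = 728/27
  p_4/q_4 = 38557/1430
  p_5/q_5 = 39285/1457
q_4 = 1430 ≤ 1442 < 1457 = q_5, so the answer is 38557/1430.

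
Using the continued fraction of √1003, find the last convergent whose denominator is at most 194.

√1003 = [31; 1, 2, 31, 2, 1, 62, …] (period length 6).
Convergents:
  p_0/q_0 = 31/1
  p_1/q_1 = 32/1
  p_2/q_2 = 95/3
  p_3/q_3 = 2977/94
  p_4/q_4 = 6049/191
  p_5/q_5 = 9026/285
q_4 = 191 ≤ 194 < 285 = q_5, so the answer is 6049/191.

6049/191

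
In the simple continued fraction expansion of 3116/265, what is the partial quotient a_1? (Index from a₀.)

1

3116 = 11·265 + 201   →  a_0 = 11
265 = 1·201 + 64   →  a_1 = 1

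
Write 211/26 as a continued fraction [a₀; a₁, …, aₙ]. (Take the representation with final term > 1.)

211 = 8·26 + 3
26 = 8·3 + 2
3 = 1·2 + 1
2 = 2·1 + 0  (stop)
So 211/26 = [8; 8, 1, 2].

[8; 8, 1, 2]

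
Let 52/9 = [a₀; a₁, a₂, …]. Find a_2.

3

52 = 5·9 + 7   →  a_0 = 5
9 = 1·7 + 2   →  a_1 = 1
7 = 3·2 + 1   →  a_2 = 3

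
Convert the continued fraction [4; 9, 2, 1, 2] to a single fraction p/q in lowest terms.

308/75

Using pₖ = aₖpₖ₋₁ + pₖ₋₂ and qₖ = aₖqₖ₋₁ + qₖ₋₂:
  k=0: a=4, p=4, q=1
  k=1: a=9, p=37, q=9
  k=2: a=2, p=78, q=19
  k=3: a=1, p=115, q=28
  k=4: a=2, p=308, q=75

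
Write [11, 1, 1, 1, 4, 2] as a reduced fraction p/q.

Fold from the inside: start with 2/1.
  4 + 1/2 = 9/2
  1 + 2/9 = 11/9
  1 + 9/11 = 20/11
  1 + 11/20 = 31/20
  11 + 20/31 = 361/31

361/31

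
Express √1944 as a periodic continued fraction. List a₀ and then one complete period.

[44; 11, 88]

a₀ = ⌊√1944⌋ = 44.
With m₀=0, d₀=1 and mₖ₊₁ = dₖaₖ − mₖ, dₖ₊₁ = (n − mₖ₊₁²)/dₖ, aₖ₊₁ = ⌊(a₀+mₖ₊₁)/dₖ₊₁⌋:
  k=1: m=44, d=8, a=11
  k=2: m=44, d=1, a=88
d=1 and a=2a₀=88 at k=2, so the next step gives (m, d) = (44, 8) again — its k=1 value — and the period has length 2.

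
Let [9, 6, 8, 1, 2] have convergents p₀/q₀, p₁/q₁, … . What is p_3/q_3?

Using pₖ = aₖpₖ₋₁ + pₖ₋₂, qₖ = aₖqₖ₋₁ + qₖ₋₂ (with p₋₁=1, p₋₂=0, q₋₁=0, q₋₂=1):
  k=0: a=9, p=9, q=1
  k=1: a=6, p=55, q=6
  k=2: a=8, p=449, q=49
  k=3: a=1, p=504, q=55

504/55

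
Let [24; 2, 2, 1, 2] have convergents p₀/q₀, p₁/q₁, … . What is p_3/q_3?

Using pₖ = aₖpₖ₋₁ + pₖ₋₂, qₖ = aₖqₖ₋₁ + qₖ₋₂ (with p₋₁=1, p₋₂=0, q₋₁=0, q₋₂=1):
  k=0: a=24, p=24, q=1
  k=1: a=2, p=49, q=2
  k=2: a=2, p=122, q=5
  k=3: a=1, p=171, q=7

171/7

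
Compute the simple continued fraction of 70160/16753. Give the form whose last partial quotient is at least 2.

70160 = 4*16753 + 3148
16753 = 5*3148 + 1013
3148 = 3*1013 + 109
1013 = 9*109 + 32
109 = 3*32 + 13
32 = 2*13 + 6
13 = 2*6 + 1
6 = 6*1 + 0  (stop)
So 70160/16753 = [4; 5, 3, 9, 3, 2, 2, 6].

[4; 5, 3, 9, 3, 2, 2, 6]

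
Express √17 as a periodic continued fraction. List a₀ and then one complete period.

a₀ = ⌊√17⌋ = 4.
With m₀=0, d₀=1 and mₖ₊₁ = dₖaₖ − mₖ, dₖ₊₁ = (n − mₖ₊₁²)/dₖ, aₖ₊₁ = ⌊(a₀+mₖ₊₁)/dₖ₊₁⌋:
  k=1: m=4, d=1, a=8
d=1 and a=2a₀=8 at k=1, so the next step gives (m, d) = (4, 1) again — its k=1 value — and the period has length 1.

[4; 8]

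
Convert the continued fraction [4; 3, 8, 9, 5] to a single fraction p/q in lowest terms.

Fold from the inside: start with 5/1.
  9 + 1/5 = 46/5
  8 + 5/46 = 373/46
  3 + 46/373 = 1165/373
  4 + 373/1165 = 5033/1165

5033/1165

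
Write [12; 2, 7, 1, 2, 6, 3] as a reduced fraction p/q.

Using pₖ = aₖpₖ₋₁ + pₖ₋₂ and qₖ = aₖqₖ₋₁ + qₖ₋₂:
  k=0: a=12, p=12, q=1
  k=1: a=2, p=25, q=2
  k=2: a=7, p=187, q=15
  k=3: a=1, p=212, q=17
  k=4: a=2, p=611, q=49
  k=5: a=6, p=3878, q=311
  k=6: a=3, p=12245, q=982

12245/982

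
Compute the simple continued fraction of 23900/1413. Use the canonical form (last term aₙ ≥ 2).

[16; 1, 10, 1, 2, 9, 1, 3]

23900 = 16*1413 + 1292
1413 = 1*1292 + 121
1292 = 10*121 + 82
121 = 1*82 + 39
82 = 2*39 + 4
39 = 9*4 + 3
4 = 1*3 + 1
3 = 3*1 + 0  (stop)
So 23900/1413 = [16; 1, 10, 1, 2, 9, 1, 3].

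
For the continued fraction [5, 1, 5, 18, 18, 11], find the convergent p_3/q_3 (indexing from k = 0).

636/109

Using pₖ = aₖpₖ₋₁ + pₖ₋₂, qₖ = aₖqₖ₋₁ + qₖ₋₂ (with p₋₁=1, p₋₂=0, q₋₁=0, q₋₂=1):
  k=0: a=5, p=5, q=1
  k=1: a=1, p=6, q=1
  k=2: a=5, p=35, q=6
  k=3: a=18, p=636, q=109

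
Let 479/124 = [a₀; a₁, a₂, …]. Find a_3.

479 = 3·124 + 107   →  a_0 = 3
124 = 1·107 + 17   →  a_1 = 1
107 = 6·17 + 5   →  a_2 = 6
17 = 3·5 + 2   →  a_3 = 3

3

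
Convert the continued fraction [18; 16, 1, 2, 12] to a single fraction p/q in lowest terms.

Using pₖ = aₖpₖ₋₁ + pₖ₋₂ and qₖ = aₖqₖ₋₁ + qₖ₋₂:
  k=0: a=18, p=18, q=1
  k=1: a=16, p=289, q=16
  k=2: a=1, p=307, q=17
  k=3: a=2, p=903, q=50
  k=4: a=12, p=11143, q=617

11143/617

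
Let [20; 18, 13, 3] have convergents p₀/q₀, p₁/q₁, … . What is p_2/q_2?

4713/235

Using pₖ = aₖpₖ₋₁ + pₖ₋₂, qₖ = aₖqₖ₋₁ + qₖ₋₂ (with p₋₁=1, p₋₂=0, q₋₁=0, q₋₂=1):
  k=0: a=20, p=20, q=1
  k=1: a=18, p=361, q=18
  k=2: a=13, p=4713, q=235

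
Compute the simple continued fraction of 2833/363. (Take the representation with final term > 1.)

2833 = 7*363 + 292
363 = 1*292 + 71
292 = 4*71 + 8
71 = 8*8 + 7
8 = 1*7 + 1
7 = 7*1 + 0  (stop)
So 2833/363 = [7; 1, 4, 8, 1, 7].

[7; 1, 4, 8, 1, 7]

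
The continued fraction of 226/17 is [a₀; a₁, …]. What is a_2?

226 = 13·17 + 5   →  a_0 = 13
17 = 3·5 + 2   →  a_1 = 3
5 = 2·2 + 1   →  a_2 = 2

2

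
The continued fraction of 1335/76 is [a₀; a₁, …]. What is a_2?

1

1335 = 17·76 + 43   →  a_0 = 17
76 = 1·43 + 33   →  a_1 = 1
43 = 1·33 + 10   →  a_2 = 1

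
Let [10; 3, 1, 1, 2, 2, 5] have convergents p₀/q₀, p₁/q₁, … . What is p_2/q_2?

Using pₖ = aₖpₖ₋₁ + pₖ₋₂, qₖ = aₖqₖ₋₁ + qₖ₋₂ (with p₋₁=1, p₋₂=0, q₋₁=0, q₋₂=1):
  k=0: a=10, p=10, q=1
  k=1: a=3, p=31, q=3
  k=2: a=1, p=41, q=4

41/4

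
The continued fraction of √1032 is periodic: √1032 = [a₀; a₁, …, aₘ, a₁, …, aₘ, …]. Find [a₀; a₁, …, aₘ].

[32; 8, 64]

a₀ = ⌊√1032⌋ = 32.
With m₀=0, d₀=1 and mₖ₊₁ = dₖaₖ − mₖ, dₖ₊₁ = (n − mₖ₊₁²)/dₖ, aₖ₊₁ = ⌊(a₀+mₖ₊₁)/dₖ₊₁⌋:
  k=1: m=32, d=8, a=8
  k=2: m=32, d=1, a=64
d=1 and a=2a₀=64 at k=2, so the next step gives (m, d) = (32, 8) again — its k=1 value — and the period has length 2.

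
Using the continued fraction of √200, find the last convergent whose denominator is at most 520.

2786/197

√200 = [14; 7, 28, …] (period length 2).
Convergents:
  p_0/q_0 = 14/1
  p_1/q_1 = 99/7
  p_2/q_2 = 2786/197
  p_3/q_3 = 19601/1386
q_2 = 197 ≤ 520 < 1386 = q_3, so the answer is 2786/197.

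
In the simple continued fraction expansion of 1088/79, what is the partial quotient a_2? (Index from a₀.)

1088 = 13·79 + 61   →  a_0 = 13
79 = 1·61 + 18   →  a_1 = 1
61 = 3·18 + 7   →  a_2 = 3

3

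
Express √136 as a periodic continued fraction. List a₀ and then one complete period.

a₀ = ⌊√136⌋ = 11.
With m₀=0, d₀=1 and mₖ₊₁ = dₖaₖ − mₖ, dₖ₊₁ = (n − mₖ₊₁²)/dₖ, aₖ₊₁ = ⌊(a₀+mₖ₊₁)/dₖ₊₁⌋:
  k=1: m=11, d=15, a=1
  k=2: m=4, d=8, a=1
  k=3: m=4, d=15, a=1
  k=4: m=11, d=1, a=22
d=1 and a=2a₀=22 at k=4, so the next step gives (m, d) = (11, 15) again — its k=1 value — and the period has length 4.

[11; 1, 1, 1, 22]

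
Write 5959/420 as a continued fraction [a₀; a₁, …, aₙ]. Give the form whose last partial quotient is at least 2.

5959 = 14×420 + 79
420 = 5×79 + 25
79 = 3×25 + 4
25 = 6×4 + 1
4 = 4×1 + 0  (stop)
So 5959/420 = [14; 5, 3, 6, 4].

[14; 5, 3, 6, 4]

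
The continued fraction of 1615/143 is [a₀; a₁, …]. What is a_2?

1615 = 11·143 + 42   →  a_0 = 11
143 = 3·42 + 17   →  a_1 = 3
42 = 2·17 + 8   →  a_2 = 2

2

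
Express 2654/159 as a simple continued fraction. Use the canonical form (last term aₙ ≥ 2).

[16; 1, 2, 4, 12]

2654 = 16×159 + 110
159 = 1×110 + 49
110 = 2×49 + 12
49 = 4×12 + 1
12 = 12×1 + 0  (stop)
So 2654/159 = [16; 1, 2, 4, 12].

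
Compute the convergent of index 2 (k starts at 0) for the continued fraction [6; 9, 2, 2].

116/19

Using pₖ = aₖpₖ₋₁ + pₖ₋₂, qₖ = aₖqₖ₋₁ + qₖ₋₂ (with p₋₁=1, p₋₂=0, q₋₁=0, q₋₂=1):
  k=0: a=6, p=6, q=1
  k=1: a=9, p=55, q=9
  k=2: a=2, p=116, q=19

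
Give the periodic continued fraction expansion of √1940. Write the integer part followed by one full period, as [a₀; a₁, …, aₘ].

a₀ = ⌊√1940⌋ = 44.
With m₀=0, d₀=1 and mₖ₊₁ = dₖaₖ − mₖ, dₖ₊₁ = (n − mₖ₊₁²)/dₖ, aₖ₊₁ = ⌊(a₀+mₖ₊₁)/dₖ₊₁⌋:
  k=1: m=44, d=4, a=22
  k=2: m=44, d=1, a=88
d=1 and a=2a₀=88 at k=2, so the next step gives (m, d) = (44, 4) again — its k=1 value — and the period has length 2.

[44; 22, 88]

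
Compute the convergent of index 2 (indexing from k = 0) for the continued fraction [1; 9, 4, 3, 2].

41/37

Using pₖ = aₖpₖ₋₁ + pₖ₋₂, qₖ = aₖqₖ₋₁ + qₖ₋₂ (with p₋₁=1, p₋₂=0, q₋₁=0, q₋₂=1):
  k=0: a=1, p=1, q=1
  k=1: a=9, p=10, q=9
  k=2: a=4, p=41, q=37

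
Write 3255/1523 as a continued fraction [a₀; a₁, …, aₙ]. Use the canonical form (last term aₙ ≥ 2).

[2; 7, 3, 2, 14, 2]

3255 = 2×1523 + 209
1523 = 7×209 + 60
209 = 3×60 + 29
60 = 2×29 + 2
29 = 14×2 + 1
2 = 2×1 + 0  (stop)
So 3255/1523 = [2; 7, 3, 2, 14, 2].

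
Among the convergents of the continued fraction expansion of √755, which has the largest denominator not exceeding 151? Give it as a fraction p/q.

√755 = [27; 2, 10, 2, 54, …] (period length 4).
Convergents:
  p_0/q_0 = 27/1
  p_1/q_1 = 55/2
  p_2/q_2 = 577/21
  p_3/q_3 = 1209/44
  p_4/q_4 = 65863/2397
q_3 = 44 ≤ 151 < 2397 = q_4, so the answer is 1209/44.

1209/44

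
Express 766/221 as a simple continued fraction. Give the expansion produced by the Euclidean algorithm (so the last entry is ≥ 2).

766 = 3·221 + 103
221 = 2·103 + 15
103 = 6·15 + 13
15 = 1·13 + 2
13 = 6·2 + 1
2 = 2·1 + 0  (stop)
So 766/221 = [3; 2, 6, 1, 6, 2].

[3; 2, 6, 1, 6, 2]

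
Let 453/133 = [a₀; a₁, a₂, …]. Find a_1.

453 = 3·133 + 54   →  a_0 = 3
133 = 2·54 + 25   →  a_1 = 2

2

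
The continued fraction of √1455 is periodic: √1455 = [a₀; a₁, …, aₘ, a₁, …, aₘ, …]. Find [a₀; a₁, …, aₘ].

[38; 6, 1, 11, 1, 6, 76]

a₀ = ⌊√1455⌋ = 38.
With m₀=0, d₀=1 and mₖ₊₁ = dₖaₖ − mₖ, dₖ₊₁ = (n − mₖ₊₁²)/dₖ, aₖ₊₁ = ⌊(a₀+mₖ₊₁)/dₖ₊₁⌋:
  k=1: m=38, d=11, a=6
  k=2: m=28, d=61, a=1
  k=3: m=33, d=6, a=11
  k=4: m=33, d=61, a=1
  k=5: m=28, d=11, a=6
  k=6: m=38, d=1, a=76
d=1 and a=2a₀=76 at k=6, so the next step gives (m, d) = (38, 11) again — its k=1 value — and the period has length 6.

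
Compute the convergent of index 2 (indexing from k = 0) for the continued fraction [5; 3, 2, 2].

37/7

Using pₖ = aₖpₖ₋₁ + pₖ₋₂, qₖ = aₖqₖ₋₁ + qₖ₋₂ (with p₋₁=1, p₋₂=0, q₋₁=0, q₋₂=1):
  k=0: a=5, p=5, q=1
  k=1: a=3, p=16, q=3
  k=2: a=2, p=37, q=7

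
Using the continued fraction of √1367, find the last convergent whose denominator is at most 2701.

√1367 = [36; 1, 35, 1, 72, …] (period length 4).
Convergents:
  p_0/q_0 = 36/1
  p_1/q_1 = 37/1
  p_2/q_2 = 1331/36
  p_3/q_3 = 1368/37
  p_4/q_4 = 99827/2700
  p_5/q_5 = 101195/2737
q_4 = 2700 ≤ 2701 < 2737 = q_5, so the answer is 99827/2700.

99827/2700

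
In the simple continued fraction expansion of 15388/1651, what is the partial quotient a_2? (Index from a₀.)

15388 = 9·1651 + 529   →  a_0 = 9
1651 = 3·529 + 64   →  a_1 = 3
529 = 8·64 + 17   →  a_2 = 8

8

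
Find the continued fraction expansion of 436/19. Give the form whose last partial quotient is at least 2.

[22; 1, 18]

436 = 22*19 + 18
19 = 1*18 + 1
18 = 18*1 + 0  (stop)
So 436/19 = [22; 1, 18].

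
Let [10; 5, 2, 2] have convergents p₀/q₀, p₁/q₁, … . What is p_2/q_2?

Using pₖ = aₖpₖ₋₁ + pₖ₋₂, qₖ = aₖqₖ₋₁ + qₖ₋₂ (with p₋₁=1, p₋₂=0, q₋₁=0, q₋₂=1):
  k=0: a=10, p=10, q=1
  k=1: a=5, p=51, q=5
  k=2: a=2, p=112, q=11

112/11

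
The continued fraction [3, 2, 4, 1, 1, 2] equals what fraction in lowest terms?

176/51

Using pₖ = aₖpₖ₋₁ + pₖ₋₂ and qₖ = aₖqₖ₋₁ + qₖ₋₂:
  k=0: a=3, p=3, q=1
  k=1: a=2, p=7, q=2
  k=2: a=4, p=31, q=9
  k=3: a=1, p=38, q=11
  k=4: a=1, p=69, q=20
  k=5: a=2, p=176, q=51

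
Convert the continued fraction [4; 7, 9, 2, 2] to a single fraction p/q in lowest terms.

1383/334

Using pₖ = aₖpₖ₋₁ + pₖ₋₂ and qₖ = aₖqₖ₋₁ + qₖ₋₂:
  k=0: a=4, p=4, q=1
  k=1: a=7, p=29, q=7
  k=2: a=9, p=265, q=64
  k=3: a=2, p=559, q=135
  k=4: a=2, p=1383, q=334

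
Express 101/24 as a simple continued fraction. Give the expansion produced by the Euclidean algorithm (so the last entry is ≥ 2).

[4; 4, 1, 4]

101 = 4×24 + 5
24 = 4×5 + 4
5 = 1×4 + 1
4 = 4×1 + 0  (stop)
So 101/24 = [4; 4, 1, 4].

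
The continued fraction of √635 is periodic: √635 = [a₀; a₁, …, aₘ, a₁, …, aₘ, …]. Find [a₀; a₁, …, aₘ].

a₀ = ⌊√635⌋ = 25.
With m₀=0, d₀=1 and mₖ₊₁ = dₖaₖ − mₖ, dₖ₊₁ = (n − mₖ₊₁²)/dₖ, aₖ₊₁ = ⌊(a₀+mₖ₊₁)/dₖ₊₁⌋:
  k=1: m=25, d=10, a=5
  k=2: m=25, d=1, a=50
d=1 and a=2a₀=50 at k=2, so the next step gives (m, d) = (25, 10) again — its k=1 value — and the period has length 2.

[25; 5, 50]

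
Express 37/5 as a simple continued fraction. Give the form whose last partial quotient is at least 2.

37 = 7·5 + 2
5 = 2·2 + 1
2 = 2·1 + 0  (stop)
So 37/5 = [7; 2, 2].

[7; 2, 2]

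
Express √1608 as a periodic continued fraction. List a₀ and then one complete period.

[40; 10, 80]

a₀ = ⌊√1608⌋ = 40.
With m₀=0, d₀=1 and mₖ₊₁ = dₖaₖ − mₖ, dₖ₊₁ = (n − mₖ₊₁²)/dₖ, aₖ₊₁ = ⌊(a₀+mₖ₊₁)/dₖ₊₁⌋:
  k=1: m=40, d=8, a=10
  k=2: m=40, d=1, a=80
d=1 and a=2a₀=80 at k=2, so the next step gives (m, d) = (40, 8) again — its k=1 value — and the period has length 2.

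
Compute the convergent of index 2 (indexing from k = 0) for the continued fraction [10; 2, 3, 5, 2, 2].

73/7

Using pₖ = aₖpₖ₋₁ + pₖ₋₂, qₖ = aₖqₖ₋₁ + qₖ₋₂ (with p₋₁=1, p₋₂=0, q₋₁=0, q₋₂=1):
  k=0: a=10, p=10, q=1
  k=1: a=2, p=21, q=2
  k=2: a=3, p=73, q=7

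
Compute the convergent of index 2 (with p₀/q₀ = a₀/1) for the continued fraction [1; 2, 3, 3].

Using pₖ = aₖpₖ₋₁ + pₖ₋₂, qₖ = aₖqₖ₋₁ + qₖ₋₂ (with p₋₁=1, p₋₂=0, q₋₁=0, q₋₂=1):
  k=0: a=1, p=1, q=1
  k=1: a=2, p=3, q=2
  k=2: a=3, p=10, q=7

10/7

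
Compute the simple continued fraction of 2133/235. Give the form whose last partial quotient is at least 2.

[9; 13, 18]

2133 = 9·235 + 18
235 = 13·18 + 1
18 = 18·1 + 0  (stop)
So 2133/235 = [9; 13, 18].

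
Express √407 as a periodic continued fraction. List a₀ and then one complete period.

a₀ = ⌊√407⌋ = 20.
With m₀=0, d₀=1 and mₖ₊₁ = dₖaₖ − mₖ, dₖ₊₁ = (n − mₖ₊₁²)/dₖ, aₖ₊₁ = ⌊(a₀+mₖ₊₁)/dₖ₊₁⌋:
  k=1: m=20, d=7, a=5
  k=2: m=15, d=26, a=1
  k=3: m=11, d=11, a=2
  k=4: m=11, d=26, a=1
  k=5: m=15, d=7, a=5
  k=6: m=20, d=1, a=40
d=1 and a=2a₀=40 at k=6, so the next step gives (m, d) = (20, 7) again — its k=1 value — and the period has length 6.

[20; 5, 1, 2, 1, 5, 40]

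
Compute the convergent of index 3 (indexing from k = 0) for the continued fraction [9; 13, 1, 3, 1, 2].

499/55

Using pₖ = aₖpₖ₋₁ + pₖ₋₂, qₖ = aₖqₖ₋₁ + qₖ₋₂ (with p₋₁=1, p₋₂=0, q₋₁=0, q₋₂=1):
  k=0: a=9, p=9, q=1
  k=1: a=13, p=118, q=13
  k=2: a=1, p=127, q=14
  k=3: a=3, p=499, q=55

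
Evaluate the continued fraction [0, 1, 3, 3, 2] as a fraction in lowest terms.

23/30

Fold from the inside: start with 2/1.
  3 + 1/2 = 7/2
  3 + 2/7 = 23/7
  1 + 7/23 = 30/23
  0 + 23/30 = 23/30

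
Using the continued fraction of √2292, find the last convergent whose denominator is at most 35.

√2292 = [47; 1, 6, 1, 94, …] (period length 4).
Convergents:
  p_0/q_0 = 47/1
  p_1/q_1 = 48/1
  p_2/q_2 = 335/7
  p_3/q_3 = 383/8
  p_4/q_4 = 36337/759
q_3 = 8 ≤ 35 < 759 = q_4, so the answer is 383/8.

383/8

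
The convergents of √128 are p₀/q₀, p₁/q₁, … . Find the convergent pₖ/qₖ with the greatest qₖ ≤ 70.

577/51

√128 = [11; 3, 5, 3, 22, …] (period length 4).
Convergents:
  p_0/q_0 = 11/1
  p_1/q_1 = 34/3
  p_2/q_2 = 181/16
  p_3/q_3 = 577/51
  p_4/q_4 = 12875/1138
q_3 = 51 ≤ 70 < 1138 = q_4, so the answer is 577/51.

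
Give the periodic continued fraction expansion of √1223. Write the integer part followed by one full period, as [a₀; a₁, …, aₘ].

[34; 1, 33, 1, 68]

a₀ = ⌊√1223⌋ = 34.
With m₀=0, d₀=1 and mₖ₊₁ = dₖaₖ − mₖ, dₖ₊₁ = (n − mₖ₊₁²)/dₖ, aₖ₊₁ = ⌊(a₀+mₖ₊₁)/dₖ₊₁⌋:
  k=1: m=34, d=67, a=1
  k=2: m=33, d=2, a=33
  k=3: m=33, d=67, a=1
  k=4: m=34, d=1, a=68
d=1 and a=2a₀=68 at k=4, so the next step gives (m, d) = (34, 67) again — its k=1 value — and the period has length 4.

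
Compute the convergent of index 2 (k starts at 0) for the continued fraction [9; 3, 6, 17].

Using pₖ = aₖpₖ₋₁ + pₖ₋₂, qₖ = aₖqₖ₋₁ + qₖ₋₂ (with p₋₁=1, p₋₂=0, q₋₁=0, q₋₂=1):
  k=0: a=9, p=9, q=1
  k=1: a=3, p=28, q=3
  k=2: a=6, p=177, q=19

177/19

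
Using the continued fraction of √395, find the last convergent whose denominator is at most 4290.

√395 = [19; 1, 6, 1, 38, …] (period length 4).
Convergents:
  p_0/q_0 = 19/1
  p_1/q_1 = 20/1
  p_2/q_2 = 139/7
  p_3/q_3 = 159/8
  p_4/q_4 = 6181/311
  p_5/q_5 = 6340/319
  p_6/q_6 = 44221/2225
  p_7/q_7 = 50561/2544
  p_8/q_8 = 1965539/98897
q_7 = 2544 ≤ 4290 < 98897 = q_8, so the answer is 50561/2544.

50561/2544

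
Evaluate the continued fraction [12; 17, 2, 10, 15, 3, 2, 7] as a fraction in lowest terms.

Fold from the inside: start with 7/1.
  2 + 1/7 = 15/7
  3 + 7/15 = 52/15
  15 + 15/52 = 795/52
  10 + 52/795 = 8002/795
  2 + 795/8002 = 16799/8002
  17 + 8002/16799 = 293585/16799
  12 + 16799/293585 = 3539819/293585

3539819/293585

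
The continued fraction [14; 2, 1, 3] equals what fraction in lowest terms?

Fold from the inside: start with 3/1.
  1 + 1/3 = 4/3
  2 + 3/4 = 11/4
  14 + 4/11 = 158/11

158/11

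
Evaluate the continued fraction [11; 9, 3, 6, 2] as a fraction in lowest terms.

Using pₖ = aₖpₖ₋₁ + pₖ₋₂ and qₖ = aₖqₖ₋₁ + qₖ₋₂:
  k=0: a=11, p=11, q=1
  k=1: a=9, p=100, q=9
  k=2: a=3, p=311, q=28
  k=3: a=6, p=1966, q=177
  k=4: a=2, p=4243, q=382

4243/382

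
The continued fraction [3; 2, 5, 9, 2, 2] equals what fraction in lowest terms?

Using pₖ = aₖpₖ₋₁ + pₖ₋₂ and qₖ = aₖqₖ₋₁ + qₖ₋₂:
  k=0: a=3, p=3, q=1
  k=1: a=2, p=7, q=2
  k=2: a=5, p=38, q=11
  k=3: a=9, p=349, q=101
  k=4: a=2, p=736, q=213
  k=5: a=2, p=1821, q=527

1821/527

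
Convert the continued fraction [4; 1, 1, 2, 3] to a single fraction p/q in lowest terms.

Using pₖ = aₖpₖ₋₁ + pₖ₋₂ and qₖ = aₖqₖ₋₁ + qₖ₋₂:
  k=0: a=4, p=4, q=1
  k=1: a=1, p=5, q=1
  k=2: a=1, p=9, q=2
  k=3: a=2, p=23, q=5
  k=4: a=3, p=78, q=17

78/17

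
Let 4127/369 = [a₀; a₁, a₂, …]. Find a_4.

1

4127 = 11·369 + 68   →  a_0 = 11
369 = 5·68 + 29   →  a_1 = 5
68 = 2·29 + 10   →  a_2 = 2
29 = 2·10 + 9   →  a_3 = 2
10 = 1·9 + 1   →  a_4 = 1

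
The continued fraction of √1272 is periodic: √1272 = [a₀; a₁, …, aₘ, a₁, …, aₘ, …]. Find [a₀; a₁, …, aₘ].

a₀ = ⌊√1272⌋ = 35.
With m₀=0, d₀=1 and mₖ₊₁ = dₖaₖ − mₖ, dₖ₊₁ = (n − mₖ₊₁²)/dₖ, aₖ₊₁ = ⌊(a₀+mₖ₊₁)/dₖ₊₁⌋:
  k=1: m=35, d=47, a=1
  k=2: m=12, d=24, a=1
  k=3: m=12, d=47, a=1
  k=4: m=35, d=1, a=70
d=1 and a=2a₀=70 at k=4, so the next step gives (m, d) = (35, 47) again — its k=1 value — and the period has length 4.

[35; 1, 1, 1, 70]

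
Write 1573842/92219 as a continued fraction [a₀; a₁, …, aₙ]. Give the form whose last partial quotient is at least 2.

[17; 15, 14, 10, 10, 1, 3]

1573842 = 17*92219 + 6119
92219 = 15*6119 + 434
6119 = 14*434 + 43
434 = 10*43 + 4
43 = 10*4 + 3
4 = 1*3 + 1
3 = 3*1 + 0  (stop)
So 1573842/92219 = [17; 15, 14, 10, 10, 1, 3].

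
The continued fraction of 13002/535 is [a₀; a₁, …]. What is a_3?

13002 = 24·535 + 162   →  a_0 = 24
535 = 3·162 + 49   →  a_1 = 3
162 = 3·49 + 15   →  a_2 = 3
49 = 3·15 + 4   →  a_3 = 3

3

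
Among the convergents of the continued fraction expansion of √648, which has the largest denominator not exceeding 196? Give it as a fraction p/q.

√648 = [25; 2, 5, 6, 5, 2, 50, …] (period length 6).
Convergents:
  p_0/q_0 = 25/1
  p_1/q_1 = 51/2
  p_2/q_2 = 280/11
  p_3/q_3 = 1731/68
  p_4/q_4 = 8935/351
q_3 = 68 ≤ 196 < 351 = q_4, so the answer is 1731/68.

1731/68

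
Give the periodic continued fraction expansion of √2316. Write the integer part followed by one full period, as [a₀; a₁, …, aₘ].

a₀ = ⌊√2316⌋ = 48.
With m₀=0, d₀=1 and mₖ₊₁ = dₖaₖ − mₖ, dₖ₊₁ = (n − mₖ₊₁²)/dₖ, aₖ₊₁ = ⌊(a₀+mₖ₊₁)/dₖ₊₁⌋:
  k=1: m=48, d=12, a=8
  k=2: m=48, d=1, a=96
d=1 and a=2a₀=96 at k=2, so the next step gives (m, d) = (48, 12) again — its k=1 value — and the period has length 2.

[48; 8, 96]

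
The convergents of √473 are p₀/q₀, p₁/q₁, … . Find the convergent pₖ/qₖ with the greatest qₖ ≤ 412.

3806/175

√473 = [21; 1, 2, 1, 42, …] (period length 4).
Convergents:
  p_0/q_0 = 21/1
  p_1/q_1 = 22/1
  p_2/q_2 = 65/3
  p_3/q_3 = 87/4
  p_4/q_4 = 3719/171
  p_5/q_5 = 3806/175
  p_6/q_6 = 11331/521
q_5 = 175 ≤ 412 < 521 = q_6, so the answer is 3806/175.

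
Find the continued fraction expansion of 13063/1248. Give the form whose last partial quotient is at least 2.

13063 = 10*1248 + 583
1248 = 2*583 + 82
583 = 7*82 + 9
82 = 9*9 + 1
9 = 9*1 + 0  (stop)
So 13063/1248 = [10; 2, 7, 9, 9].

[10; 2, 7, 9, 9]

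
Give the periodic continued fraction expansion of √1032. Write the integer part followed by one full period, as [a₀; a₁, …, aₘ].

[32; 8, 64]

a₀ = ⌊√1032⌋ = 32.
With m₀=0, d₀=1 and mₖ₊₁ = dₖaₖ − mₖ, dₖ₊₁ = (n − mₖ₊₁²)/dₖ, aₖ₊₁ = ⌊(a₀+mₖ₊₁)/dₖ₊₁⌋:
  k=1: m=32, d=8, a=8
  k=2: m=32, d=1, a=64
d=1 and a=2a₀=64 at k=2, so the next step gives (m, d) = (32, 8) again — its k=1 value — and the period has length 2.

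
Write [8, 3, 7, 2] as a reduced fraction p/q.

Fold from the inside: start with 2/1.
  7 + 1/2 = 15/2
  3 + 2/15 = 47/15
  8 + 15/47 = 391/47

391/47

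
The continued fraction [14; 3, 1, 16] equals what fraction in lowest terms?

955/67

Fold from the inside: start with 16/1.
  1 + 1/16 = 17/16
  3 + 16/17 = 67/17
  14 + 17/67 = 955/67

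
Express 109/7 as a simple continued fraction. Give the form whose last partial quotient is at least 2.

109 = 15·7 + 4
7 = 1·4 + 3
4 = 1·3 + 1
3 = 3·1 + 0  (stop)
So 109/7 = [15; 1, 1, 3].

[15; 1, 1, 3]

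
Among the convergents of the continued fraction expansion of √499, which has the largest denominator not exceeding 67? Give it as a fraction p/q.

√499 = [22; 2, 1, 21, 1, 2, 44, …] (period length 6).
Convergents:
  p_0/q_0 = 22/1
  p_1/q_1 = 45/2
  p_2/q_2 = 67/3
  p_3/q_3 = 1452/65
  p_4/q_4 = 1519/68
q_3 = 65 ≤ 67 < 68 = q_4, so the answer is 1452/65.

1452/65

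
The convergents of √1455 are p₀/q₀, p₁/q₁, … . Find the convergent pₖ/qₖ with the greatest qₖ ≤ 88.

3166/83

√1455 = [38; 6, 1, 11, 1, 6, 76, …] (period length 6).
Convergents:
  p_0/q_0 = 38/1
  p_1/q_1 = 229/6
  p_2/q_2 = 267/7
  p_3/q_3 = 3166/83
  p_4/q_4 = 3433/90
q_3 = 83 ≤ 88 < 90 = q_4, so the answer is 3166/83.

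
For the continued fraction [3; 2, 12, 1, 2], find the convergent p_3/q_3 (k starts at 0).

Using pₖ = aₖpₖ₋₁ + pₖ₋₂, qₖ = aₖqₖ₋₁ + qₖ₋₂ (with p₋₁=1, p₋₂=0, q₋₁=0, q₋₂=1):
  k=0: a=3, p=3, q=1
  k=1: a=2, p=7, q=2
  k=2: a=12, p=87, q=25
  k=3: a=1, p=94, q=27

94/27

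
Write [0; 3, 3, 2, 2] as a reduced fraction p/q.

Fold from the inside: start with 2/1.
  2 + 1/2 = 5/2
  3 + 2/5 = 17/5
  3 + 5/17 = 56/17
  0 + 17/56 = 17/56

17/56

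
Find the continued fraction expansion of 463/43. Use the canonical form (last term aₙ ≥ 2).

[10; 1, 3, 3, 3]

463 = 10*43 + 33
43 = 1*33 + 10
33 = 3*10 + 3
10 = 3*3 + 1
3 = 3*1 + 0  (stop)
So 463/43 = [10; 1, 3, 3, 3].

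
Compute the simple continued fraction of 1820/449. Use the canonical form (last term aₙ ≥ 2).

[4; 18, 1, 2, 2, 3]

1820 = 4×449 + 24
449 = 18×24 + 17
24 = 1×17 + 7
17 = 2×7 + 3
7 = 2×3 + 1
3 = 3×1 + 0  (stop)
So 1820/449 = [4; 18, 1, 2, 2, 3].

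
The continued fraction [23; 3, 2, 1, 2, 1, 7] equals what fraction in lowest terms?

6663/286

Using pₖ = aₖpₖ₋₁ + pₖ₋₂ and qₖ = aₖqₖ₋₁ + qₖ₋₂:
  k=0: a=23, p=23, q=1
  k=1: a=3, p=70, q=3
  k=2: a=2, p=163, q=7
  k=3: a=1, p=233, q=10
  k=4: a=2, p=629, q=27
  k=5: a=1, p=862, q=37
  k=6: a=7, p=6663, q=286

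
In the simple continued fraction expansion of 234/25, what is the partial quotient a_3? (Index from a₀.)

3

234 = 9·25 + 9   →  a_0 = 9
25 = 2·9 + 7   →  a_1 = 2
9 = 1·7 + 2   →  a_2 = 1
7 = 3·2 + 1   →  a_3 = 3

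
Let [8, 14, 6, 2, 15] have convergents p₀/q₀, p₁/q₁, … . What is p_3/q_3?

Using pₖ = aₖpₖ₋₁ + pₖ₋₂, qₖ = aₖqₖ₋₁ + qₖ₋₂ (with p₋₁=1, p₋₂=0, q₋₁=0, q₋₂=1):
  k=0: a=8, p=8, q=1
  k=1: a=14, p=113, q=14
  k=2: a=6, p=686, q=85
  k=3: a=2, p=1485, q=184

1485/184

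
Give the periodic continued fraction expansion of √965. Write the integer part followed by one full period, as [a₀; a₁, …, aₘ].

[31; 15, 1, 1, 15, 62]

a₀ = ⌊√965⌋ = 31.
With m₀=0, d₀=1 and mₖ₊₁ = dₖaₖ − mₖ, dₖ₊₁ = (n − mₖ₊₁²)/dₖ, aₖ₊₁ = ⌊(a₀+mₖ₊₁)/dₖ₊₁⌋:
  k=1: m=31, d=4, a=15
  k=2: m=29, d=31, a=1
  k=3: m=2, d=31, a=1
  k=4: m=29, d=4, a=15
  k=5: m=31, d=1, a=62
d=1 and a=2a₀=62 at k=5, so the next step gives (m, d) = (31, 4) again — its k=1 value — and the period has length 5.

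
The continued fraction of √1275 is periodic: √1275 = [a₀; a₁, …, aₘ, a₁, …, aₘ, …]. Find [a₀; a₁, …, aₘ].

[35; 1, 2, 2, 2, 2, 2, 1, 70]

a₀ = ⌊√1275⌋ = 35.
With m₀=0, d₀=1 and mₖ₊₁ = dₖaₖ − mₖ, dₖ₊₁ = (n − mₖ₊₁²)/dₖ, aₖ₊₁ = ⌊(a₀+mₖ₊₁)/dₖ₊₁⌋:
  k=1: m=35, d=50, a=1
  k=2: m=15, d=21, a=2
  k=3: m=27, d=26, a=2
  k=4: m=25, d=25, a=2
  k=5: m=25, d=26, a=2
  k=6: m=27, d=21, a=2
  k=7: m=15, d=50, a=1
  k=8: m=35, d=1, a=70
d=1 and a=2a₀=70 at k=8, so the next step gives (m, d) = (35, 50) again — its k=1 value — and the period has length 8.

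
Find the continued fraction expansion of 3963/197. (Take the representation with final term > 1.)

[20; 8, 1, 1, 3, 3]

3963 = 20·197 + 23
197 = 8·23 + 13
23 = 1·13 + 10
13 = 1·10 + 3
10 = 3·3 + 1
3 = 3·1 + 0  (stop)
So 3963/197 = [20; 8, 1, 1, 3, 3].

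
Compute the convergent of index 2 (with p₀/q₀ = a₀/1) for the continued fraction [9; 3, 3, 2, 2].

93/10

Using pₖ = aₖpₖ₋₁ + pₖ₋₂, qₖ = aₖqₖ₋₁ + qₖ₋₂ (with p₋₁=1, p₋₂=0, q₋₁=0, q₋₂=1):
  k=0: a=9, p=9, q=1
  k=1: a=3, p=28, q=3
  k=2: a=3, p=93, q=10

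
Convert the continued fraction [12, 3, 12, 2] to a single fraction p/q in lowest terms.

949/77

Fold from the inside: start with 2/1.
  12 + 1/2 = 25/2
  3 + 2/25 = 77/25
  12 + 25/77 = 949/77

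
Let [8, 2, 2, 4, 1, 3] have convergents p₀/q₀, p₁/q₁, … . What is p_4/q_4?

227/27

Using pₖ = aₖpₖ₋₁ + pₖ₋₂, qₖ = aₖqₖ₋₁ + qₖ₋₂ (with p₋₁=1, p₋₂=0, q₋₁=0, q₋₂=1):
  k=0: a=8, p=8, q=1
  k=1: a=2, p=17, q=2
  k=2: a=2, p=42, q=5
  k=3: a=4, p=185, q=22
  k=4: a=1, p=227, q=27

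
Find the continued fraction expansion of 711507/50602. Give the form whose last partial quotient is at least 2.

711507 = 14×50602 + 3079
50602 = 16×3079 + 1338
3079 = 2×1338 + 403
1338 = 3×403 + 129
403 = 3×129 + 16
129 = 8×16 + 1
16 = 16×1 + 0  (stop)
So 711507/50602 = [14; 16, 2, 3, 3, 8, 16].

[14; 16, 2, 3, 3, 8, 16]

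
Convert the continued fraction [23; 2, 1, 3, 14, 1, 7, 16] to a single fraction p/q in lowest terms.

502213/21496

Fold from the inside: start with 16/1.
  7 + 1/16 = 113/16
  1 + 16/113 = 129/113
  14 + 113/129 = 1919/129
  3 + 129/1919 = 5886/1919
  1 + 1919/5886 = 7805/5886
  2 + 5886/7805 = 21496/7805
  23 + 7805/21496 = 502213/21496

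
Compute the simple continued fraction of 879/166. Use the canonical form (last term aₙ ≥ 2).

879 = 5*166 + 49
166 = 3*49 + 19
49 = 2*19 + 11
19 = 1*11 + 8
11 = 1*8 + 3
8 = 2*3 + 2
3 = 1*2 + 1
2 = 2*1 + 0  (stop)
So 879/166 = [5; 3, 2, 1, 1, 2, 1, 2].

[5; 3, 2, 1, 1, 2, 1, 2]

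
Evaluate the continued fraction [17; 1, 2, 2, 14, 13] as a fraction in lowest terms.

Fold from the inside: start with 13/1.
  14 + 1/13 = 183/13
  2 + 13/183 = 379/183
  2 + 183/379 = 941/379
  1 + 379/941 = 1320/941
  17 + 941/1320 = 23381/1320

23381/1320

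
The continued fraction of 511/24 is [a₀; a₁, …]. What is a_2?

511 = 21·24 + 7   →  a_0 = 21
24 = 3·7 + 3   →  a_1 = 3
7 = 2·3 + 1   →  a_2 = 2

2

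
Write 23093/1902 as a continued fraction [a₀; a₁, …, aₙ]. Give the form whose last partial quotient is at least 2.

[12; 7, 14, 6, 3]

23093 = 12·1902 + 269
1902 = 7·269 + 19
269 = 14·19 + 3
19 = 6·3 + 1
3 = 3·1 + 0  (stop)
So 23093/1902 = [12; 7, 14, 6, 3].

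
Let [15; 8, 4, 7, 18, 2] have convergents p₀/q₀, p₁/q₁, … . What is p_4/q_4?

65551/4335

Using pₖ = aₖpₖ₋₁ + pₖ₋₂, qₖ = aₖqₖ₋₁ + qₖ₋₂ (with p₋₁=1, p₋₂=0, q₋₁=0, q₋₂=1):
  k=0: a=15, p=15, q=1
  k=1: a=8, p=121, q=8
  k=2: a=4, p=499, q=33
  k=3: a=7, p=3614, q=239
  k=4: a=18, p=65551, q=4335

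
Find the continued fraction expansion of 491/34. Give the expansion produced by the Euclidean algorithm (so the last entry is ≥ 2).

[14; 2, 3, 1, 3]

491 = 14·34 + 15
34 = 2·15 + 4
15 = 3·4 + 3
4 = 1·3 + 1
3 = 3·1 + 0  (stop)
So 491/34 = [14; 2, 3, 1, 3].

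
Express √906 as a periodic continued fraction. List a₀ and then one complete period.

[30; 10, 60]

a₀ = ⌊√906⌋ = 30.
With m₀=0, d₀=1 and mₖ₊₁ = dₖaₖ − mₖ, dₖ₊₁ = (n − mₖ₊₁²)/dₖ, aₖ₊₁ = ⌊(a₀+mₖ₊₁)/dₖ₊₁⌋:
  k=1: m=30, d=6, a=10
  k=2: m=30, d=1, a=60
d=1 and a=2a₀=60 at k=2, so the next step gives (m, d) = (30, 6) again — its k=1 value — and the period has length 2.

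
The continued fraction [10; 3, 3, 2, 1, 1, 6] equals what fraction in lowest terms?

Using pₖ = aₖpₖ₋₁ + pₖ₋₂ and qₖ = aₖqₖ₋₁ + qₖ₋₂:
  k=0: a=10, p=10, q=1
  k=1: a=3, p=31, q=3
  k=2: a=3, p=103, q=10
  k=3: a=2, p=237, q=23
  k=4: a=1, p=340, q=33
  k=5: a=1, p=577, q=56
  k=6: a=6, p=3802, q=369

3802/369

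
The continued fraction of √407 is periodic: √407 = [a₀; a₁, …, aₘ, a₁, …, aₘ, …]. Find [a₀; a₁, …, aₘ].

a₀ = ⌊√407⌋ = 20.

[20; 5, 1, 2, 1, 5, 40]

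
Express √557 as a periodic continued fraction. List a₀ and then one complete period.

a₀ = ⌊√557⌋ = 23.
With m₀=0, d₀=1 and mₖ₊₁ = dₖaₖ − mₖ, dₖ₊₁ = (n − mₖ₊₁²)/dₖ, aₖ₊₁ = ⌊(a₀+mₖ₊₁)/dₖ₊₁⌋:
  k=1: m=23, d=28, a=1
  k=2: m=5, d=19, a=1
  k=3: m=14, d=19, a=1
  k=4: m=5, d=28, a=1
  k=5: m=23, d=1, a=46
d=1 and a=2a₀=46 at k=5, so the next step gives (m, d) = (23, 28) again — its k=1 value — and the period has length 5.

[23; 1, 1, 1, 1, 46]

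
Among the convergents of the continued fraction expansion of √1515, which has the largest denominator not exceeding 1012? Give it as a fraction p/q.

√1515 = [38; 1, 11, 1, 76, …] (period length 4).
Convergents:
  p_0/q_0 = 38/1
  p_1/q_1 = 39/1
  p_2/q_2 = 467/12
  p_3/q_3 = 506/13
  p_4/q_4 = 38923/1000
  p_5/q_5 = 39429/1013
q_4 = 1000 ≤ 1012 < 1013 = q_5, so the answer is 38923/1000.

38923/1000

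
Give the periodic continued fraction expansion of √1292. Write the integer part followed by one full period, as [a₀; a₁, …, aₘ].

[35; 1, 16, 1, 70]

a₀ = ⌊√1292⌋ = 35.
With m₀=0, d₀=1 and mₖ₊₁ = dₖaₖ − mₖ, dₖ₊₁ = (n − mₖ₊₁²)/dₖ, aₖ₊₁ = ⌊(a₀+mₖ₊₁)/dₖ₊₁⌋:
  k=1: m=35, d=67, a=1
  k=2: m=32, d=4, a=16
  k=3: m=32, d=67, a=1
  k=4: m=35, d=1, a=70
d=1 and a=2a₀=70 at k=4, so the next step gives (m, d) = (35, 67) again — its k=1 value — and the period has length 4.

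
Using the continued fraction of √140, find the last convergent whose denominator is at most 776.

√140 = [11; 1, 4, 1, 22, …] (period length 4).
Convergents:
  p_0/q_0 = 11/1
  p_1/q_1 = 12/1
  p_2/q_2 = 59/5
  p_3/q_3 = 71/6
  p_4/q_4 = 1621/137
  p_5/q_5 = 1692/143
  p_6/q_6 = 8389/709
  p_7/q_7 = 10081/852
q_6 = 709 ≤ 776 < 852 = q_7, so the answer is 8389/709.

8389/709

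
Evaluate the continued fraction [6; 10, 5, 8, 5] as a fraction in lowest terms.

13056/2141

Using pₖ = aₖpₖ₋₁ + pₖ₋₂ and qₖ = aₖqₖ₋₁ + qₖ₋₂:
  k=0: a=6, p=6, q=1
  k=1: a=10, p=61, q=10
  k=2: a=5, p=311, q=51
  k=3: a=8, p=2549, q=418
  k=4: a=5, p=13056, q=2141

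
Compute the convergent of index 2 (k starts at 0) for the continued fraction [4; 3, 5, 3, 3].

69/16

Using pₖ = aₖpₖ₋₁ + pₖ₋₂, qₖ = aₖqₖ₋₁ + qₖ₋₂ (with p₋₁=1, p₋₂=0, q₋₁=0, q₋₂=1):
  k=0: a=4, p=4, q=1
  k=1: a=3, p=13, q=3
  k=2: a=5, p=69, q=16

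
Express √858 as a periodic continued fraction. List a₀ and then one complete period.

[29; 3, 2, 3, 58]

a₀ = ⌊√858⌋ = 29.
With m₀=0, d₀=1 and mₖ₊₁ = dₖaₖ − mₖ, dₖ₊₁ = (n − mₖ₊₁²)/dₖ, aₖ₊₁ = ⌊(a₀+mₖ₊₁)/dₖ₊₁⌋:
  k=1: m=29, d=17, a=3
  k=2: m=22, d=22, a=2
  k=3: m=22, d=17, a=3
  k=4: m=29, d=1, a=58
d=1 and a=2a₀=58 at k=4, so the next step gives (m, d) = (29, 17) again — its k=1 value — and the period has length 4.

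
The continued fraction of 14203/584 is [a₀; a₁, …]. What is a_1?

14203 = 24·584 + 187   →  a_0 = 24
584 = 3·187 + 23   →  a_1 = 3

3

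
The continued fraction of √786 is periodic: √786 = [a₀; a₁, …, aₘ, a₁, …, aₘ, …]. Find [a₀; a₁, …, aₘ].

[28; 28, 56]

a₀ = ⌊√786⌋ = 28.
With m₀=0, d₀=1 and mₖ₊₁ = dₖaₖ − mₖ, dₖ₊₁ = (n − mₖ₊₁²)/dₖ, aₖ₊₁ = ⌊(a₀+mₖ₊₁)/dₖ₊₁⌋:
  k=1: m=28, d=2, a=28
  k=2: m=28, d=1, a=56
d=1 and a=2a₀=56 at k=2, so the next step gives (m, d) = (28, 2) again — its k=1 value — and the period has length 2.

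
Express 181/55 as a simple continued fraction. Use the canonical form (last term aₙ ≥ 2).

[3; 3, 2, 3, 2]

181 = 3·55 + 16
55 = 3·16 + 7
16 = 2·7 + 2
7 = 3·2 + 1
2 = 2·1 + 0  (stop)
So 181/55 = [3; 3, 2, 3, 2].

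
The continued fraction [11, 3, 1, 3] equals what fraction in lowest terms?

Fold from the inside: start with 3/1.
  1 + 1/3 = 4/3
  3 + 3/4 = 15/4
  11 + 4/15 = 169/15

169/15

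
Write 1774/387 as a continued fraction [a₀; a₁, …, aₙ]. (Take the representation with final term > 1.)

[4; 1, 1, 2, 2, 10, 3]

1774 = 4×387 + 226
387 = 1×226 + 161
226 = 1×161 + 65
161 = 2×65 + 31
65 = 2×31 + 3
31 = 10×3 + 1
3 = 3×1 + 0  (stop)
So 1774/387 = [4; 1, 1, 2, 2, 10, 3].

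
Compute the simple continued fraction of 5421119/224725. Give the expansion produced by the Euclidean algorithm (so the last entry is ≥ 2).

[24; 8, 9, 3, 11, 17, 2, 2]

5421119 = 24·224725 + 27719
224725 = 8·27719 + 2973
27719 = 9·2973 + 962
2973 = 3·962 + 87
962 = 11·87 + 5
87 = 17·5 + 2
5 = 2·2 + 1
2 = 2·1 + 0  (stop)
So 5421119/224725 = [24; 8, 9, 3, 11, 17, 2, 2].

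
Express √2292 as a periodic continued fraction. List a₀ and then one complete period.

a₀ = ⌊√2292⌋ = 47.
With m₀=0, d₀=1 and mₖ₊₁ = dₖaₖ − mₖ, dₖ₊₁ = (n − mₖ₊₁²)/dₖ, aₖ₊₁ = ⌊(a₀+mₖ₊₁)/dₖ₊₁⌋:
  k=1: m=47, d=83, a=1
  k=2: m=36, d=12, a=6
  k=3: m=36, d=83, a=1
  k=4: m=47, d=1, a=94
d=1 and a=2a₀=94 at k=4, so the next step gives (m, d) = (47, 83) again — its k=1 value — and the period has length 4.

[47; 1, 6, 1, 94]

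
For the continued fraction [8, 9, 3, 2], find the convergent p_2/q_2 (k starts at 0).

227/28

Using pₖ = aₖpₖ₋₁ + pₖ₋₂, qₖ = aₖqₖ₋₁ + qₖ₋₂ (with p₋₁=1, p₋₂=0, q₋₁=0, q₋₂=1):
  k=0: a=8, p=8, q=1
  k=1: a=9, p=73, q=9
  k=2: a=3, p=227, q=28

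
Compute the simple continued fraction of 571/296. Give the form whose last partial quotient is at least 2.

[1; 1, 13, 10, 2]

571 = 1·296 + 275
296 = 1·275 + 21
275 = 13·21 + 2
21 = 10·2 + 1
2 = 2·1 + 0  (stop)
So 571/296 = [1; 1, 13, 10, 2].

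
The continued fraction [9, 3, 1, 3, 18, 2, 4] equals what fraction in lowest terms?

Using pₖ = aₖpₖ₋₁ + pₖ₋₂ and qₖ = aₖqₖ₋₁ + qₖ₋₂:
  k=0: a=9, p=9, q=1
  k=1: a=3, p=28, q=3
  k=2: a=1, p=37, q=4
  k=3: a=3, p=139, q=15
  k=4: a=18, p=2539, q=274
  k=5: a=2, p=5217, q=563
  k=6: a=4, p=23407, q=2526

23407/2526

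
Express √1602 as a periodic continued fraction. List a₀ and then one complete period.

a₀ = ⌊√1602⌋ = 40.

[40; 40, 80]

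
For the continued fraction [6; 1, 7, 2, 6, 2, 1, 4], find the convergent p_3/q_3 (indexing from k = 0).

117/17

Using pₖ = aₖpₖ₋₁ + pₖ₋₂, qₖ = aₖqₖ₋₁ + qₖ₋₂ (with p₋₁=1, p₋₂=0, q₋₁=0, q₋₂=1):
  k=0: a=6, p=6, q=1
  k=1: a=1, p=7, q=1
  k=2: a=7, p=55, q=8
  k=3: a=2, p=117, q=17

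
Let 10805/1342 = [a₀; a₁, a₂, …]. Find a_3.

10805 = 8·1342 + 69   →  a_0 = 8
1342 = 19·69 + 31   →  a_1 = 19
69 = 2·31 + 7   →  a_2 = 2
31 = 4·7 + 3   →  a_3 = 4

4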